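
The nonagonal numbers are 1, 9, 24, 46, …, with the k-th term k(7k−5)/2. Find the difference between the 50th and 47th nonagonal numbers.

50·(7·50 − 5)/2 = 8625 and 47·(7·47 − 5)/2 = 7614.
Difference: 8625 − 7614 = 1011.

1011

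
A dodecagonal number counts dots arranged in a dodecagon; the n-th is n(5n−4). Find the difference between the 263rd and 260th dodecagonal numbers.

263·(5·263 − 4) = 344793 and 260·(5·260 − 4) = 336960.
Difference: 344793 − 336960 = 7833.

7833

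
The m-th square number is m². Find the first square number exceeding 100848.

Solve n² > 100848 for integer n.
The largest n with value ≤ 100848 is 317 (since 100489 ≤ 100848 < 101124), so the first above is n = 318, value 101124.

101124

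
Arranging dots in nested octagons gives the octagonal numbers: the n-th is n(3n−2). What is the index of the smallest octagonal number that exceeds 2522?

30

Solve n(3n−2) > 2522 for integer n.
The largest n with value ≤ 2522 is 29 (since 2465 ≤ 2522 < 2640), so the first above is n = 30, value 2640.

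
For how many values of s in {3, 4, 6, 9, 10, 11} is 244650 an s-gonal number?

2

s = 3: P(3, 699) = 244650. ✓
s = 4: P(4, 494) = 244036 and P(4, 495) = 245025; 244650 is not s-gonal.
s = 6: P(6, 350) = 244650. ✓
s = 9: P(9, 264) = 243276 and P(9, 265) = 245125; 244650 is not s-gonal.
s = 10: P(10, 247) = 243295 and P(10, 248) = 245272; 244650 is not s-gonal.
s = 11: P(11, 233) = 243485 and P(11, 234) = 245583; 244650 is not s-gonal.
Hits: s ∈ {3, 6} → 2.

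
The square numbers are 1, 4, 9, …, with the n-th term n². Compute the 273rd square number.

74529

The 273rd square number is n² with n = 273.
273² = 74529.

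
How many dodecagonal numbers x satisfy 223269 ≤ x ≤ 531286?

The n-th dodecagonal number is n(5n−4).
Smallest index with value ≥ 223269: n = 212 (giving 223872).
Largest index with value ≤ 531286: n = 326 (giving 530076).
Indices 212 through 326: 115 terms.

115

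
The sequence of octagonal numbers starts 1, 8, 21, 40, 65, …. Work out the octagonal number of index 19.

The 19th octagonal number is n(3n−2) with n = 19.
19·(3·19 − 2) = 19·55 = 1045.

1045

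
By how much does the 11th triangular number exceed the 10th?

Consecutive triangular numbers differ by n: T_{11} − T_{10} = 11.

11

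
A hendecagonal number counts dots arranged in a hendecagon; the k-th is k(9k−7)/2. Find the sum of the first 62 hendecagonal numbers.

Σ i(9i−7)/2 = (9Σi² − 7Σi) / 2 over i = 1..62.
Σi = 1953 and Σi² = 81375.
(9·81375 − 7·1953) / 2 = 718704/2 = 359352.

359352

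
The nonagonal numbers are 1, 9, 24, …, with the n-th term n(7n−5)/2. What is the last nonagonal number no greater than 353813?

353139

Solve n(7n−5)/2 ≤ 353813 for integer n.
n = 318 gives 353139 ≤ 353813, while n = 319 gives 355366 > 353813; so the answer is 353139.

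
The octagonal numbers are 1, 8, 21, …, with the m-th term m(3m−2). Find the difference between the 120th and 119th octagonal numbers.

Consecutive octagonal numbers differ by 6n − 5: here 6·120 − 5 = 715.

715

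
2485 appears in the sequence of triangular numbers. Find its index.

70

Set n(n+1)/2 = 2485, giving n² + n − 4970 = 0.
So n = (-1 + 141) / 2 = 140/2 = 70.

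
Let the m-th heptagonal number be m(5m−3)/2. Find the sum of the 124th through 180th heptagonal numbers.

Σ i(5i−3)/2 = (5Σi² − 3Σi) / 2 over i = 124..180.
Σi = 16290 − 7626 = 8664 and Σi² = 1960230 − 627874 = 1332356.
(5·1332356 − 3·8664) / 2 = 6635788/2 = 3317894.

3317894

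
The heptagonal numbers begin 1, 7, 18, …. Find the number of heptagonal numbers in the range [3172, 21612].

The n-th heptagonal number is n(5n−3)/2.
Smallest index with value ≥ 3172: n = 36 (giving 3186).
Largest index with value ≤ 21612: n = 93 (giving 21483).
Indices 36 through 93: 58 terms.

58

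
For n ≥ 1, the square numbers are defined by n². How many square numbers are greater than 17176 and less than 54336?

The n-th square number is n².
Smallest index with value > 17176: n = 132 (giving 17424).
Largest index with value < 54336: n = 233 (giving 54289).
Indices 132 through 233: 102 terms.

102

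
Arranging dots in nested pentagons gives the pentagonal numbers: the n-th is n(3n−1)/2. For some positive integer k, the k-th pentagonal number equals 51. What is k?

Set n(3n−1)/2 = 51, giving 3n² − n − 102 = 0.
The discriminant is 1 + 24·51 = 1225, and √1225 = 35.
So n = (1 + 35) / 6 = 36/6 = 6.

6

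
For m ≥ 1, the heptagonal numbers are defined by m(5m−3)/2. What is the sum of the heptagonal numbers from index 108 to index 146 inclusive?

1577498

Σ i(5i−3)/2 = (5Σi² − 3Σi) / 2 over i = 108..146.
Σi = 10731 − 5778 = 4953 and Σi² = 1048061 − 414090 = 633971.
(5·633971 − 3·4953) / 2 = 3154996/2 = 1577498.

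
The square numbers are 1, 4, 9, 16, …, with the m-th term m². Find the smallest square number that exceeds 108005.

108241

Solve n² > 108005 for integer n.
The largest n with value ≤ 108005 is 328 (since 107584 ≤ 108005 < 108241), so the first above is n = 329, value 108241.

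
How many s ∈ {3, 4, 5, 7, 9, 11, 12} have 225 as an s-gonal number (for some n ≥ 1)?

1

s = 3: P(3, 20) = 210 and P(3, 21) = 231; 225 is not s-gonal.
s = 4: P(4, 15) = 225. ✓
s = 5: P(5, 12) = 210 and P(5, 13) = 247; 225 is not s-gonal.
s = 7: P(7, 9) = 189 and P(7, 10) = 235; 225 is not s-gonal.
s = 9: P(9, 8) = 204 and P(9, 9) = 261; 225 is not s-gonal.
s = 11: P(11, 7) = 196 and P(11, 8) = 260; 225 is not s-gonal.
s = 12: P(12, 7) = 217 and P(12, 8) = 288; 225 is not s-gonal.
Hits: s ∈ {4} → 1.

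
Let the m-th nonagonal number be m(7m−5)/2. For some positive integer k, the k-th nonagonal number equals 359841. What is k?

321

Set n(7n−5)/2 = 359841, giving 7n² − 5n − 719682 = 0.
The discriminant is 25 + 56·359841 = 20151121, and √20151121 = 4489.
So n = (5 + 4489) / 14 = 4494/14 = 321.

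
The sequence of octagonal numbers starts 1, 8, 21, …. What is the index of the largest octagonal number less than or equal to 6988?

Solve n(3n−2) ≤ 6988 for integer n.
n = 48 gives 6816 ≤ 6988, while n = 49 gives 7105 > 6988; so the answer is index 48.

48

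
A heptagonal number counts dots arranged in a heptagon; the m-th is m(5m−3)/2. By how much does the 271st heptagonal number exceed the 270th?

1351

Consecutive heptagonal numbers differ by 5n − 4: here 5·271 − 4 = 1351.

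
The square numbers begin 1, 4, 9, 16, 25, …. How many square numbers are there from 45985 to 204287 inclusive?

The n-th square number is n².
Smallest index with value ≥ 45985: n = 215 (giving 46225).
Largest index with value ≤ 204287: n = 451 (giving 203401).
Indices 215 through 451: 237 terms.

237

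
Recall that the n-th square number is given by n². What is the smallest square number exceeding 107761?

108241

Solve n² > 107761 for integer n.
The largest n with value ≤ 107761 is 328 (since 107584 ≤ 107761 < 108241), so the first above is n = 329, value 108241.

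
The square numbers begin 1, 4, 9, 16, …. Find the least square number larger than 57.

64

Solve n² > 57 for integer n.
The largest n with value ≤ 57 is 7 (since 49 ≤ 57 < 64), so the first above is n = 8, value 64.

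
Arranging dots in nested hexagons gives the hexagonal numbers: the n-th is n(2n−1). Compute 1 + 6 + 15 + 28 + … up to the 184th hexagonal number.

Σ i(2i−1) = 2Σi² − Σi over i = 1..184.
Σi = 17020 and Σi² = 2093460.
2·2093460 − 1·17020 = 4169900.

4169900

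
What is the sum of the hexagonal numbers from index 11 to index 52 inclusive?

94367

Σ i(2i−1) = 2Σi² − Σi over i = 11..52.
Σi = 1378 − 55 = 1323 and Σi² = 48230 − 385 = 47845.
2·47845 − 1·1323 = 94367.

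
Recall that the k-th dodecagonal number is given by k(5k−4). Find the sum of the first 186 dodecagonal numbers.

Σ i(5i−4) = 5Σi² − 4Σi over i = 1..186.
Σi = 17391 and Σi² = 2162281.
5·2162281 − 4·17391 = 10741841.

10741841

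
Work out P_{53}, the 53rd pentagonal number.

4187

The 53rd pentagonal number is n(3n−1)/2 with n = 53.
53·(3·53 − 1)/2 = 53·158/2 = 53·79 = 4187.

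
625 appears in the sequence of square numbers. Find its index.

We need n² = 625, so n = √625 = 25.

25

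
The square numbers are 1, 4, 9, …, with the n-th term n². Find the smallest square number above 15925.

Solve n² > 15925 for integer n.
The largest n with value ≤ 15925 is 126 (since 15876 ≤ 15925 < 16129), so the first above is n = 127, value 16129.

16129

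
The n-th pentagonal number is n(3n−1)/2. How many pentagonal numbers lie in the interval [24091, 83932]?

The n-th pentagonal number is n(3n−1)/2.
Smallest index with value ≥ 24091: n = 127 (giving 24130).
Largest index with value ≤ 83932: n = 236 (giving 83426).
Indices 127 through 236: 110 terms.

110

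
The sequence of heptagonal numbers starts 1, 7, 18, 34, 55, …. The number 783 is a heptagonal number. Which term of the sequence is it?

18

Set n(5n−3)/2 = 783, giving 5n² − 3n − 1566 = 0.
So n = (3 + 177) / 10 = 180/10 = 18.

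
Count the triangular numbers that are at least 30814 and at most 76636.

The n-th triangular number is n(n+1)/2.
Smallest index with value ≥ 30814: n = 248 (giving 30876).
Largest index with value ≤ 76636: n = 391 (giving 76636).
Indices 248 through 391: 144 terms.

144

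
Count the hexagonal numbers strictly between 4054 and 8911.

The n-th hexagonal number is n(2n−1).
Smallest index with value > 4054: n = 46 (giving 4186).
Largest index with value < 8911: n = 66 (giving 8646).
Indices 46 through 66: 21 terms.

21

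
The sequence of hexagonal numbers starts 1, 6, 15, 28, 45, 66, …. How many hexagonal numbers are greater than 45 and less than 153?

3

The n-th hexagonal number is n(2n−1).
Smallest index with value > 45: n = 6 (giving 66).
Largest index with value < 153: n = 8 (giving 120).
Indices 6 through 8: 3 terms.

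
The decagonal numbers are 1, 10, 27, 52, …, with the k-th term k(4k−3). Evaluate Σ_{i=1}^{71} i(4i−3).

479676

Σ i(4i−3) = 4Σi² − 3Σi over i = 1..71.
Σi = 2556 and Σi² = 121836.
4·121836 − 3·2556 = 479676.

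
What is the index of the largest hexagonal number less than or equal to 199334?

Solve n(2n−1) ≤ 199334 for integer n.
n = 315 gives 198135 ≤ 199334, while n = 316 gives 199396 > 199334; so the answer is index 315.

315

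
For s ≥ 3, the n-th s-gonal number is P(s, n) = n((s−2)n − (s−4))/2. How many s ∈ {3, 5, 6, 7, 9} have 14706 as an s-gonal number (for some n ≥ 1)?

2

s = 3: P(3, 171) = 14706. ✓
s = 5: P(5, 99) = 14652 and P(5, 100) = 14950; 14706 is not s-gonal.
s = 6: P(6, 86) = 14706. ✓
s = 7: P(7, 76) = 14326 and P(7, 77) = 14707; 14706 is not s-gonal.
s = 9: P(9, 65) = 14625 and P(9, 66) = 15081; 14706 is not s-gonal.
Hits: s ∈ {3, 6} → 2.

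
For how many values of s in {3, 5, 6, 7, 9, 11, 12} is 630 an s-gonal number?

s = 3: P(3, 35) = 630. ✓
s = 5: P(5, 20) = 590 and P(5, 21) = 651; 630 is not s-gonal.
s = 6: P(6, 18) = 630. ✓
s = 7: P(7, 16) = 616 and P(7, 17) = 697; 630 is not s-gonal.
s = 9: P(9, 13) = 559 and P(9, 14) = 651; 630 is not s-gonal.
s = 11: P(11, 12) = 606 and P(11, 13) = 715; 630 is not s-gonal.
s = 12: P(12, 11) = 561 and P(12, 12) = 672; 630 is not s-gonal.
Hits: s ∈ {3, 6} → 2.

2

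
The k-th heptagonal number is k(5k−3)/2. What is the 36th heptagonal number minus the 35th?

176

Consecutive heptagonal numbers differ by 5n − 4: here 5·36 − 4 = 176.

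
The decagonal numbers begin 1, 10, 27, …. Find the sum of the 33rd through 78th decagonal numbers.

Σ i(4i−3) = 4Σi² − 3Σi over i = 33..78.
Σi = 3081 − 528 = 2553 and Σi² = 161239 − 11440 = 149799.
4·149799 − 3·2553 = 591537.

591537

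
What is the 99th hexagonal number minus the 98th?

Consecutive hexagonal numbers differ by 4n − 3: here 4·99 − 3 = 393.

393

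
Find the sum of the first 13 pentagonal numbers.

Σ i(3i−1)/2 = (3Σi² − Σi) / 2 over i = 1..13.
Σi = 91 and Σi² = 819.
(3·819 − 1·91) / 2 = 2366/2 = 1183.

1183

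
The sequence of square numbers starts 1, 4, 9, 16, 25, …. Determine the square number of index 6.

36

The 6th square number is n² with n = 6.
6² = 36.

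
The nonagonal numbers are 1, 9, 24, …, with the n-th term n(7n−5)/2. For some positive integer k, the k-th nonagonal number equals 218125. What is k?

Set n(7n−5)/2 = 218125, giving 7n² − 5n − 436250 = 0.
The discriminant is 25 + 56·218125 = 12215025, and √12215025 = 3495.
So n = (5 + 3495) / 14 = 3500/14 = 250.
Check: 250·(7·250 − 5)/2 = 218125. ✓

250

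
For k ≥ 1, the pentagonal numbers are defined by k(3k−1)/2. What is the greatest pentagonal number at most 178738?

Solve n(3n−1)/2 ≤ 178738 for integer n.
n = 345 gives 178365 ≤ 178738, while n = 346 gives 179401 > 178738; so the answer is 178365.

178365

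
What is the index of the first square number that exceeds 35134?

188

Solve n² > 35134 for integer n.
The largest n with value ≤ 35134 is 187 (since 34969 ≤ 35134 < 35344), so the first above is n = 188, value 35344.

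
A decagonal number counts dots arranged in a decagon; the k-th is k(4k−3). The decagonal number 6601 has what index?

41

Set n(4n−3) = 6601, giving 4n² − 3n − 6601 = 0.
The discriminant is 9 + 16·6601 = 105625, and √105625 = 325.
So n = (3 + 325) / 8 = 328/8 = 41.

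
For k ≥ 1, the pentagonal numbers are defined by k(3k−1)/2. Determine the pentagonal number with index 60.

5370

60·(3·60 − 1)/2 = 60·179/2 = 5370.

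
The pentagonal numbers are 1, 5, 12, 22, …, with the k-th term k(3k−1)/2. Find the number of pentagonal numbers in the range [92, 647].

13

The n-th pentagonal number is n(3n−1)/2.
Smallest index with value ≥ 92: n = 8 (giving 92).
Largest index with value ≤ 647: n = 20 (giving 590).
Indices 8 through 20: 13 terms.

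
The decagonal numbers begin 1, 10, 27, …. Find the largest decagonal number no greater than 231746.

231601

Solve n(4n−3) ≤ 231746 for integer n.
n = 241 gives 231601 ≤ 231746, while n = 242 gives 233530 > 231746; so the answer is 231601.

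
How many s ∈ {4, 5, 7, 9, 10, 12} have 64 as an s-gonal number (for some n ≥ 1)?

2

s = 4: P(4, 8) = 64. ✓
s = 5: P(5, 6) = 51 and P(5, 7) = 70; 64 is not s-gonal.
s = 7: P(7, 5) = 55 and P(7, 6) = 81; 64 is not s-gonal.
s = 9: P(9, 4) = 46 and P(9, 5) = 75; 64 is not s-gonal.
s = 10: P(10, 4) = 52 and P(10, 5) = 85; 64 is not s-gonal.
s = 12: P(12, 4) = 64. ✓
Hits: s ∈ {4, 12} → 2.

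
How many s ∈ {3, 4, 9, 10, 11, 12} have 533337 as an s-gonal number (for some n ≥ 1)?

s = 3: P(3, 1032) = 533028 and P(3, 1033) = 534061; 533337 is not s-gonal.
s = 4: P(4, 730) = 532900 and P(4, 731) = 534361; 533337 is not s-gonal.
s = 9: P(9, 390) = 531375 and P(9, 391) = 534106; 533337 is not s-gonal.
s = 10: P(10, 365) = 531805 and P(10, 366) = 534726; 533337 is not s-gonal.
s = 11: P(11, 344) = 531308 and P(11, 345) = 534405; 533337 is not s-gonal.
s = 12: P(12, 327) = 533337. ✓
Hits: s ∈ {12} → 1.

1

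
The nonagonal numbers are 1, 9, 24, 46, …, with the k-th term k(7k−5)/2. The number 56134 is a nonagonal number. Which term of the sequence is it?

127

Set n(7n−5)/2 = 56134, giving 7n² − 5n − 112268 = 0.
The discriminant is 25 + 56·56134 = 3143529, and √3143529 = 1773.
So n = (5 + 1773) / 14 = 1778/14 = 127.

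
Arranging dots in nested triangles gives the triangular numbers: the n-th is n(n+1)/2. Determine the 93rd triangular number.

4371

93·94/2 = 8742/2 = 4371.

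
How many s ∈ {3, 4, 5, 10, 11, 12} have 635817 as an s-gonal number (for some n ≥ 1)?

s = 3: P(3, 1127) = 635628 and P(3, 1128) = 636756; 635817 is not s-gonal.
s = 4: P(4, 797) = 635209 and P(4, 798) = 636804; 635817 is not s-gonal.
s = 5: P(5, 651) = 635376 and P(5, 652) = 637330; 635817 is not s-gonal.
s = 10: P(10, 399) = 635607 and P(10, 400) = 638800; 635817 is not s-gonal.
s = 11: P(11, 376) = 634876 and P(11, 377) = 638261; 635817 is not s-gonal.
s = 12: P(12, 357) = 635817. ✓
Hits: s ∈ {12} → 1.

1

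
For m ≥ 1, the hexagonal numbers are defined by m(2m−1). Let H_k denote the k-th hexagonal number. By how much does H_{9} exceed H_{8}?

Consecutive hexagonal numbers differ by 4n − 3: here 4·9 − 3 = 33.

33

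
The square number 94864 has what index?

We need n² = 94864, so n = √94864 = 308.

308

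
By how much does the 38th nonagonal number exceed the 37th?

Consecutive nonagonal numbers differ by 7n − 6: here 7·38 − 6 = 260.

260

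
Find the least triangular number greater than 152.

Solve n(n+1)/2 > 152 for integer n.
The largest n with value ≤ 152 is 16 (since 136 ≤ 152 < 153), so the first above is n = 17, value 153.

153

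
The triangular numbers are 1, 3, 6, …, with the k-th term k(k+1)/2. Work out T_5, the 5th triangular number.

The 5th triangular number is n(n+1)/2 with n = 5.
5·6/2 = 30/2 = 15.

15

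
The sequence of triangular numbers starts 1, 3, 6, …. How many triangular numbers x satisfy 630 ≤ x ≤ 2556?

The n-th triangular number is n(n+1)/2.
Smallest index with value ≥ 630: n = 35 (giving 630).
Largest index with value ≤ 2556: n = 71 (giving 2556).
Indices 35 through 71: 37 terms.

37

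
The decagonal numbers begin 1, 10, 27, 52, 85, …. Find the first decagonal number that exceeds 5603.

5662

Solve n(4n−3) > 5603 for integer n.
The largest n with value ≤ 5603 is 37 (since 5365 ≤ 5603 < 5662), so the first above is n = 38, value 5662.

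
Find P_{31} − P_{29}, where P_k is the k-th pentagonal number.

31·(3·31 − 1)/2 = 1426 and 29·(3·29 − 1)/2 = 1247.
Difference: 1426 − 1247 = 179.

179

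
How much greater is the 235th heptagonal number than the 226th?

235·(5·235 − 3)/2 = 137710 and 226·(5·226 − 3)/2 = 127351.
Difference: 137710 − 127351 = 10359.

10359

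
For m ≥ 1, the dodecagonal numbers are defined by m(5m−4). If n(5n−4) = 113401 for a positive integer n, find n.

Set n(5n−4) = 113401, giving 5n² − 4n − 113401 = 0.
So n = (4 + 1506) / 10 = 1510/10 = 151.
Check: 151·(5·151 − 4) = 113401. ✓

151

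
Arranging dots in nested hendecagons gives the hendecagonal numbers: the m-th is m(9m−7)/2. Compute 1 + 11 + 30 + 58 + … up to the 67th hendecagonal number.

Σ i(9i−7)/2 = (9Σi² − 7Σi) / 2 over i = 1..67.
Σi = 2278 and Σi² = 102510.
(9·102510 − 7·2278) / 2 = 906644/2 = 453322.

453322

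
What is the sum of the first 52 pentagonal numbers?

71656

Σ i(3i−1)/2 = (3Σi² − Σi) / 2 over i = 1..52.
Σi = 1378 and Σi² = 48230.
(3·48230 − 1·1378) / 2 = 143312/2 = 71656.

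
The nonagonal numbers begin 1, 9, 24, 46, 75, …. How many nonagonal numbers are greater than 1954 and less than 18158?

The n-th nonagonal number is n(7n−5)/2.
Smallest index with value > 1954: n = 24 (giving 1956).
Largest index with value < 18158: n = 72 (giving 17964).
Indices 24 through 72: 49 terms.

49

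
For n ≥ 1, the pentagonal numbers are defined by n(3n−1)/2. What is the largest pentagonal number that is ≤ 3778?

Solve n(3n−1)/2 ≤ 3778 for integer n.
n = 50 gives 3725 ≤ 3778, while n = 51 gives 3876 > 3778; so the answer is 3725.

3725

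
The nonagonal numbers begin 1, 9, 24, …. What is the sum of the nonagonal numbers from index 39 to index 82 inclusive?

581856

Σ i(7i−5)/2 = (7Σi² − 5Σi) / 2 over i = 39..82.
Σi = 3403 − 741 = 2662 and Σi² = 187165 − 19019 = 168146.
(7·168146 − 5·2662) / 2 = 1163712/2 = 581856.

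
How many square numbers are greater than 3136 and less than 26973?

The n-th square number is n².
Smallest index with value > 3136: n = 57 (giving 3249).
Largest index with value < 26973: n = 164 (giving 26896).
Indices 57 through 164: 108 terms.

108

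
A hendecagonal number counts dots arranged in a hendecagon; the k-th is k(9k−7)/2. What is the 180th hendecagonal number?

180·(9·180 − 7)/2 = 180·1613/2 = 145170.

145170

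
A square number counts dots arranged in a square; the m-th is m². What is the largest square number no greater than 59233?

59049

Solve n² ≤ 59233 for integer n.
n = 243 gives 59049 ≤ 59233, while n = 244 gives 59536 > 59233; so the answer is 59049.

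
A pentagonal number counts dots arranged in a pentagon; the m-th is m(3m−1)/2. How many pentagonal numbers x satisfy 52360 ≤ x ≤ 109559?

84

The n-th pentagonal number is n(3n−1)/2.
Smallest index with value ≥ 52360: n = 187 (giving 52360).
Largest index with value ≤ 109559: n = 270 (giving 109215).
Indices 187 through 270: 84 terms.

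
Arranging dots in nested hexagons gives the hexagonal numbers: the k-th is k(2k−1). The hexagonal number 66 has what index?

6

Set n(2n−1) = 66, giving 2n² − n − 66 = 0.
The discriminant is 1 + 8·66 = 529, and √529 = 23.
So n = (1 + 23) / 4 = 24/4 = 6.
Check: 6·(2·6 − 1) = 66. ✓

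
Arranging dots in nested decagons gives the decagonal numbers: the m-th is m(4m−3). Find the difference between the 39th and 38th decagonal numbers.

Consecutive decagonal numbers differ by 8n − 7: here 8·39 − 7 = 305.

305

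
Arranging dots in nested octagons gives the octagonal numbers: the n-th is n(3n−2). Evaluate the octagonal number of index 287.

246533

The 287th octagonal number is n(3n−2) with n = 287.
287·(3·287 − 2) = 287·859 = 246533.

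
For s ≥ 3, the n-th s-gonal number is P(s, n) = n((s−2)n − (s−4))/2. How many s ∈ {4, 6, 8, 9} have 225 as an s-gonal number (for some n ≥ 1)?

s = 4: P(4, 15) = 225. ✓
s = 6: P(6, 10) = 190 and P(6, 11) = 231; 225 is not s-gonal.
s = 8: P(8, 9) = 225. ✓
s = 9: P(9, 8) = 204 and P(9, 9) = 261; 225 is not s-gonal.
Hits: s ∈ {4, 8} → 2.

2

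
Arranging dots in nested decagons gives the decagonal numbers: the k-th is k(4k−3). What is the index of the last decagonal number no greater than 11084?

Solve n(4n−3) ≤ 11084 for integer n.
n = 53 gives 11077 ≤ 11084, while n = 54 gives 11502 > 11084; so the answer is index 53.

53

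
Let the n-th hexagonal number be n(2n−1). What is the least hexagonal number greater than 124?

153

Solve n(2n−1) > 124 for integer n.
The largest n with value ≤ 124 is 8 (since 120 ≤ 124 < 153), so the first above is n = 9, value 153.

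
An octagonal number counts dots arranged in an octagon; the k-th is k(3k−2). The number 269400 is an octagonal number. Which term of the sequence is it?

300

Set n(3n−2) = 269400, giving 3n² − 2n − 269400 = 0.
The discriminant is 4 + 12·269400 = 3232804, and √3232804 = 1798.
So n = (2 + 1798) / 6 = 1800/6 = 300.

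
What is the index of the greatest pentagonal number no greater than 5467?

60

Solve n(3n−1)/2 ≤ 5467 for integer n.
n = 60 gives 5370 ≤ 5467, while n = 61 gives 5551 > 5467; so the answer is index 60.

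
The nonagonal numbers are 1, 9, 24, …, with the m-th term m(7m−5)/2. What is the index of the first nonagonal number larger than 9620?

53

Solve n(7n−5)/2 > 9620 for integer n.
The largest n with value ≤ 9620 is 52 (since 9334 ≤ 9620 < 9699), so the first above is n = 53, value 9699.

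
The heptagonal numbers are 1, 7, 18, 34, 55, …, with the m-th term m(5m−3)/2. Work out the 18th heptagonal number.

The 18th heptagonal number is n(5n−3)/2 with n = 18.
18·(5·18 − 3)/2 = 18·87/2 = 783.

783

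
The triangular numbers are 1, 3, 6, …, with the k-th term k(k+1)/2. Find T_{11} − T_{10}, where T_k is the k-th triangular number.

11

Consecutive triangular numbers differ by n: T_{11} − T_{10} = 11.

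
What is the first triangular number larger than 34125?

Solve n(n+1)/2 > 34125 for integer n.
The largest n with value ≤ 34125 is 260 (since 33930 ≤ 34125 < 34191), so the first above is n = 261, value 34191.

34191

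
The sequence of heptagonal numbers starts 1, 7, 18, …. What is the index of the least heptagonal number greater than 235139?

307

Solve n(5n−3)/2 > 235139 for integer n.
The largest n with value ≤ 235139 is 306 (since 233631 ≤ 235139 < 235162), so the first above is n = 307, value 235162.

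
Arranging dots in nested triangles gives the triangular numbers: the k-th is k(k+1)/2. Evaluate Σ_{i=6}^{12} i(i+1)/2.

329

Σ i(i+1)/2 = (Σi² + Σi) / 2 over i = 6..12.
Σi = 78 − 15 = 63 and Σi² = 650 − 55 = 595.
(1·595 + 1·63) / 2 = 658/2 = 329.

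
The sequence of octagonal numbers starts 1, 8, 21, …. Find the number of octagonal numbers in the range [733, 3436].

19

The n-th octagonal number is n(3n−2).
Smallest index with value ≥ 733: n = 16 (giving 736).
Largest index with value ≤ 3436: n = 34 (giving 3400).
Indices 16 through 34: 19 terms.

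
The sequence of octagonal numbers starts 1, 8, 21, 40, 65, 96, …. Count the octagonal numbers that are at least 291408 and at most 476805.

88

The n-th octagonal number is n(3n−2).
Smallest index with value ≥ 291408: n = 312 (giving 291408).
Largest index with value ≤ 476805: n = 399 (giving 476805).
Indices 312 through 399: 88 terms.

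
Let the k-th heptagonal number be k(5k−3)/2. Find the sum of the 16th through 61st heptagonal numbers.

Σ i(5i−3)/2 = (5Σi² − 3Σi) / 2 over i = 16..61.
Σi = 1891 − 120 = 1771 and Σi² = 77531 − 1240 = 76291.
(5·76291 − 3·1771) / 2 = 376142/2 = 188071.

188071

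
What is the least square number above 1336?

Solve n² > 1336 for integer n.
The largest n with value ≤ 1336 is 36 (since 1296 ≤ 1336 < 1369), so the first above is n = 37, value 1369.

1369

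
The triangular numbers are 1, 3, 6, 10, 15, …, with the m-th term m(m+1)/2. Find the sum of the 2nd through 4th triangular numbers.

Σ i(i+1)/2 = (Σi² + Σi) / 2 over i = 2..4.
Σi = 10 − 1 = 9 and Σi² = 30 − 1 = 29.
(1·29 + 1·9) / 2 = 38/2 = 19.

19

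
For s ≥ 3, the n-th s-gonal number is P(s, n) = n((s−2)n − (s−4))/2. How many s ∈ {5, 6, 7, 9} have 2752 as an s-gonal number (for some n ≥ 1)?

s = 5: P(5, 43) = 2752. ✓
s = 6: P(6, 37) = 2701 and P(6, 38) = 2850; 2752 is not s-gonal.
s = 7: P(7, 33) = 2673 and P(7, 34) = 2839; 2752 is not s-gonal.
s = 9: P(9, 28) = 2674 and P(9, 29) = 2871; 2752 is not s-gonal.
Hits: s ∈ {5} → 1.

1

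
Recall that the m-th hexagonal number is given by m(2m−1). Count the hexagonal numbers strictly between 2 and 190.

The n-th hexagonal number is n(2n−1).
Smallest index with value > 2: n = 2 (giving 6).
Largest index with value < 190: n = 9 (giving 153).
Indices 2 through 9: 8 terms.

8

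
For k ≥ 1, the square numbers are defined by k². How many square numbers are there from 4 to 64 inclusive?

7

The n-th square number is n².
Smallest index with value ≥ 4: n = 2 (giving 4).
Largest index with value ≤ 64: n = 8 (giving 64).
Indices 2 through 8: 7 terms.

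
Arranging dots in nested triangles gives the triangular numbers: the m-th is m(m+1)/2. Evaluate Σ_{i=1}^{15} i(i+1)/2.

Σ i(i+1)/2 = (Σi² + Σi) / 2 over i = 1..15.
Σi = 120 and Σi² = 1240.
(1·1240 + 1·120) / 2 = 1360/2 = 680.

680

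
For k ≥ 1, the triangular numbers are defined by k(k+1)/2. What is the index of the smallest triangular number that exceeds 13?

Solve n(n+1)/2 > 13 for integer n.
The largest n with value ≤ 13 is 4 (since 10 ≤ 13 < 15), so the first above is n = 5, value 15.

5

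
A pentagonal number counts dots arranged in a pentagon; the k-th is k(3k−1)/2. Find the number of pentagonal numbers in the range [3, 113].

7

The n-th pentagonal number is n(3n−1)/2.
Smallest index with value ≥ 3: n = 2 (giving 5).
Largest index with value ≤ 113: n = 8 (giving 92).
Indices 2 through 8: 7 terms.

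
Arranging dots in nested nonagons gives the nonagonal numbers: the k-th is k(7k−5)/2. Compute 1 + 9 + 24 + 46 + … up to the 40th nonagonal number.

Σ i(7i−5)/2 = (7Σi² − 5Σi) / 2 over i = 1..40.
Σi = 820 and Σi² = 22140.
(7·22140 − 5·820) / 2 = 150880/2 = 75440.

75440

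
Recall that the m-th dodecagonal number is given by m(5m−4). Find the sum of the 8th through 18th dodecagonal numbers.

Σ i(5i−4) = 5Σi² − 4Σi over i = 8..18.
Σi = 171 − 28 = 143 and Σi² = 2109 − 140 = 1969.
5·1969 − 4·143 = 9273.

9273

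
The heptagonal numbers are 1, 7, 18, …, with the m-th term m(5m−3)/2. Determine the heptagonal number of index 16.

16·(5·16 − 3)/2 = 16·77/2 = 616.

616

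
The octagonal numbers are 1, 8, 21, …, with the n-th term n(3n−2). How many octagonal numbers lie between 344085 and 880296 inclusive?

The n-th octagonal number is n(3n−2).
Smallest index with value ≥ 344085: n = 339 (giving 344085).
Largest index with value ≤ 880296: n = 542 (giving 880208).
Indices 339 through 542: 204 terms.

204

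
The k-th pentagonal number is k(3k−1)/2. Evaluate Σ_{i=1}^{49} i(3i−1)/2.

60025

Σ i(3i−1)/2 = (3Σi² − Σi) / 2 over i = 1..49.
Σi = 1225 and Σi² = 40425.
(3·40425 − 1·1225) / 2 = 120050/2 = 60025.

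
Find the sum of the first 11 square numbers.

506

Σ_{i=1}^{11} i² = 11·12·23/6 = 506.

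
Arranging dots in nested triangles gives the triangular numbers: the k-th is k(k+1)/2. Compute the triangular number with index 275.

The 275th triangular number is n(n+1)/2 with n = 275.
275·276/2 = 75900/2 = 37950.

37950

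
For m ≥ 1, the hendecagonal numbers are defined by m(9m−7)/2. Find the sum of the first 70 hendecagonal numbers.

Σ i(9i−7)/2 = (9Σi² − 7Σi) / 2 over i = 1..70.
Σi = 2485 and Σi² = 116795.
(9·116795 − 7·2485) / 2 = 1033760/2 = 516880.

516880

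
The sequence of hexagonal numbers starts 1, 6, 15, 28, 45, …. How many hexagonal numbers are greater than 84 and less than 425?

8

The n-th hexagonal number is n(2n−1).
Smallest index with value > 84: n = 7 (giving 91).
Largest index with value < 425: n = 14 (giving 378).
Indices 7 through 14: 8 terms.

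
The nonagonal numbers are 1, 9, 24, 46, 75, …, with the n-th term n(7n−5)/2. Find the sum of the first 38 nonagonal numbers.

64714

Σ i(7i−5)/2 = (7Σi² − 5Σi) / 2 over i = 1..38.
Σi = 741 and Σi² = 19019.
(7·19019 − 5·741) / 2 = 129428/2 = 64714.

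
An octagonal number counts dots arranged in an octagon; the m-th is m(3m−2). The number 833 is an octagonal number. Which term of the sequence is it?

17

Set n(3n−2) = 833, giving 3n² − 2n − 833 = 0.
The discriminant is 4 + 12·833 = 10000, and √10000 = 100.
So n = (2 + 100) / 6 = 102/6 = 17.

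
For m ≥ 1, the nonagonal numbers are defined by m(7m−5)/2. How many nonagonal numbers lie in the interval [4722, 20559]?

The n-th nonagonal number is n(7n−5)/2.
Smallest index with value ≥ 4722: n = 38 (giving 4959).
Largest index with value ≤ 20559: n = 77 (giving 20559).
Indices 38 through 77: 40 terms.

40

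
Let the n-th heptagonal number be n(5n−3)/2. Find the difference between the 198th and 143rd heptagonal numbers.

46805

198·(5·198 − 3)/2 = 97713 and 143·(5·143 − 3)/2 = 50908.
Difference: 97713 − 50908 = 46805.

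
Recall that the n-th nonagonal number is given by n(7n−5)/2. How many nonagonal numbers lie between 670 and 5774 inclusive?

The n-th nonagonal number is n(7n−5)/2.
Smallest index with value ≥ 670: n = 15 (giving 750).
Largest index with value ≤ 5774: n = 40 (giving 5500).
Indices 15 through 40: 26 terms.

26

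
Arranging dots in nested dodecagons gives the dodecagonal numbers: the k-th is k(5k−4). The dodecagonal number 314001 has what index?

Set n(5n−4) = 314001, giving 5n² − 4n − 314001 = 0.
The discriminant is 16 + 20·314001 = 6280036, and √6280036 = 2506.
So n = (4 + 2506) / 10 = 2510/10 = 251.
Check: 251·(5·251 − 4) = 314001. ✓

251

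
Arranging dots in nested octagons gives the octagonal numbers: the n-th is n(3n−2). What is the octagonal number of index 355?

355·(3·355 − 2) = 355·1063 = 377365.

377365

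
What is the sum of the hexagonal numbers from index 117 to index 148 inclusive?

1124816

Σ i(2i−1) = 2Σi² − Σi over i = 117..148.
Σi = 11026 − 6786 = 4240 and Σi² = 1091574 − 527046 = 564528.
2·564528 − 1·4240 = 1124816.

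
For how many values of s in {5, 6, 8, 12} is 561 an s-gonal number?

2

s = 5: P(5, 19) = 532 and P(5, 20) = 590; 561 is not s-gonal.
s = 6: P(6, 17) = 561. ✓
s = 8: P(8, 14) = 560 and P(8, 15) = 645; 561 is not s-gonal.
s = 12: P(12, 11) = 561. ✓
Hits: s ∈ {6, 12} → 2.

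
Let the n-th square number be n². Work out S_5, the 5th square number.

25

The 5th square number is n² with n = 5.
5² = 25.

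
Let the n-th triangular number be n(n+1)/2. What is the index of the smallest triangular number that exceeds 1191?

49

Solve n(n+1)/2 > 1191 for integer n.
The largest n with value ≤ 1191 is 48 (since 1176 ≤ 1191 < 1225), so the first above is n = 49, value 1225.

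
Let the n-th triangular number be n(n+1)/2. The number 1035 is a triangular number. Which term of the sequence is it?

45

Set n(n+1)/2 = 1035, giving n² + n − 2070 = 0.
The discriminant is 1 + 8·1035 = 8281, and √8281 = 91.
So n = (-1 + 91) / 2 = 90/2 = 45.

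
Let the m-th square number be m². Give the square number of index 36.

The 36th square number is n² with n = 36.
36² = 1296.

1296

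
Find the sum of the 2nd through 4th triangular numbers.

19

Σ i(i+1)/2 = (Σi² + Σi) / 2 over i = 2..4.
Σi = 10 − 1 = 9 and Σi² = 30 − 1 = 29.
(1·29 + 1·9) / 2 = 38/2 = 19.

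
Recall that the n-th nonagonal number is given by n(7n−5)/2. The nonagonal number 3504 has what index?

32

Set n(7n−5)/2 = 3504, giving 7n² − 5n − 7008 = 0.
The discriminant is 25 + 56·3504 = 196249, and √196249 = 443.
So n = (5 + 443) / 14 = 448/14 = 32.
Check: 32·(7·32 − 5)/2 = 3504. ✓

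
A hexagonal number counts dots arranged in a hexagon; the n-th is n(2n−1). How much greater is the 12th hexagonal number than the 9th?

12·(2·12 − 1) = 276 and 9·(2·9 − 1) = 153.
Difference: 276 − 153 = 123.

123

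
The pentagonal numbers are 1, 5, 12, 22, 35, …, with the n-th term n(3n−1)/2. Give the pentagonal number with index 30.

30·(3·30 − 1)/2 = 30·89/2 = 1335.

1335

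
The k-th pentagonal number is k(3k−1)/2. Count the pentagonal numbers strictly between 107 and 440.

The n-th pentagonal number is n(3n−1)/2.
Smallest index with value > 107: n = 9 (giving 117).
Largest index with value < 440: n = 17 (giving 425).
Indices 9 through 17: 9 terms.

9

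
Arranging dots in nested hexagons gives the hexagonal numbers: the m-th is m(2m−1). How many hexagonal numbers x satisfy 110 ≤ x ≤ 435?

The n-th hexagonal number is n(2n−1).
Smallest index with value ≥ 110: n = 8 (giving 120).
Largest index with value ≤ 435: n = 15 (giving 435).
Indices 8 through 15: 8 terms.

8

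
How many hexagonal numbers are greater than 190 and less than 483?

5

The n-th hexagonal number is n(2n−1).
Smallest index with value > 190: n = 11 (giving 231).
Largest index with value < 483: n = 15 (giving 435).
Indices 11 through 15: 5 terms.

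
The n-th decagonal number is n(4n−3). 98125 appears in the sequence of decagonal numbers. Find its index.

Set n(4n−3) = 98125, giving 4n² − 3n − 98125 = 0.
The discriminant is 9 + 16·98125 = 1570009, and √1570009 = 1253.
So n = (3 + 1253) / 8 = 1256/8 = 157.

157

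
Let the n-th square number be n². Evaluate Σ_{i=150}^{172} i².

597195

Σ_{i=150}^{172} i² = 1710970 − 1113775 = 597195.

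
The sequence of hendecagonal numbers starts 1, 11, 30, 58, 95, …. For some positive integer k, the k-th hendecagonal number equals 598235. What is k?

Set n(9n−7)/2 = 598235, giving 9n² − 7n − 1196470 = 0.
The discriminant is 49 + 72·598235 = 43072969, and √43072969 = 6563.
So n = (7 + 6563) / 18 = 6570/18 = 365.
Check: 365·(9·365 − 7)/2 = 598235. ✓

365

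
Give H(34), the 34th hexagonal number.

2278

34·(2·34 − 1) = 34·67 = 2278.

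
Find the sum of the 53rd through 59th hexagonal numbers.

43568

Σ i(2i−1) = 2Σi² − Σi over i = 53..59.
Σi = 1770 − 1378 = 392 and Σi² = 70210 − 48230 = 21980.
2·21980 − 1·392 = 43568.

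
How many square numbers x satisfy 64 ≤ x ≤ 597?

The n-th square number is n².
Smallest index with value ≥ 64: n = 8 (giving 64).
Largest index with value ≤ 597: n = 24 (giving 576).
Indices 8 through 24: 17 terms.

17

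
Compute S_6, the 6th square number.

The 6th square number is n² with n = 6.
6² = 36.

36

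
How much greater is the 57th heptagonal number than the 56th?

281

Consecutive heptagonal numbers differ by 5n − 4: here 5·57 − 4 = 281.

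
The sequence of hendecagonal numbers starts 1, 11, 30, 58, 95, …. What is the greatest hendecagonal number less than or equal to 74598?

Solve n(9n−7)/2 ≤ 74598 for integer n.
n = 129 gives 74433 ≤ 74598, while n = 130 gives 75595 > 74598; so the answer is 74433.

74433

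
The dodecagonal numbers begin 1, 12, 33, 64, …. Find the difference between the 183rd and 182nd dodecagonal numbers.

Consecutive dodecagonal numbers differ by 10n − 9: here 10·183 − 9 = 1821.

1821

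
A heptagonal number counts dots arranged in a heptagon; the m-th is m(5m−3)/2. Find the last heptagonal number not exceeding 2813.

Solve n(5n−3)/2 ≤ 2813 for integer n.
n = 33 gives 2673 ≤ 2813, while n = 34 gives 2839 > 2813; so the answer is 2673.

2673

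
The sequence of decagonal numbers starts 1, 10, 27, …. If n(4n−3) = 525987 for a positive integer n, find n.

Set n(4n−3) = 525987, giving 4n² − 3n − 525987 = 0.
The discriminant is 9 + 16·525987 = 8415801, and √8415801 = 2901.
So n = (3 + 2901) / 8 = 2904/8 = 363.
Check: 363·(4·363 − 3) = 525987. ✓

363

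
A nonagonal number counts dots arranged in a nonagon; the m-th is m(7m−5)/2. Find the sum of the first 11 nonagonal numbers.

1606

Σ i(7i−5)/2 = (7Σi² − 5Σi) / 2 over i = 1..11.
Σi = 66 and Σi² = 506.
(7·506 − 5·66) / 2 = 3212/2 = 1606.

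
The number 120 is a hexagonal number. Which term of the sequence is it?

8

Set n(2n−1) = 120, giving 2n² − n − 120 = 0.
The discriminant is 1 + 8·120 = 961, and √961 = 31.
So n = (1 + 31) / 4 = 32/4 = 8.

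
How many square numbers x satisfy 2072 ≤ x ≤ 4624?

23

The n-th square number is n².
Smallest index with value ≥ 2072: n = 46 (giving 2116).
Largest index with value ≤ 4624: n = 68 (giving 4624).
Indices 46 through 68: 23 terms.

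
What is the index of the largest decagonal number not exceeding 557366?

373

Solve n(4n−3) ≤ 557366 for integer n.
n = 373 gives 555397 ≤ 557366, while n = 374 gives 558382 > 557366; so the answer is index 373.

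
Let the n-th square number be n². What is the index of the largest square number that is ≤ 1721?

Solve n² ≤ 1721 for integer n.
n = 41 gives 1681 ≤ 1721, while n = 42 gives 1764 > 1721; so the answer is index 41.

41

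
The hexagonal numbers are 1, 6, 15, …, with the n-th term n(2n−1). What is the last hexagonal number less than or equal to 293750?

292995

Solve n(2n−1) ≤ 293750 for integer n.
n = 383 gives 292995 ≤ 293750, while n = 384 gives 294528 > 293750; so the answer is 292995.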